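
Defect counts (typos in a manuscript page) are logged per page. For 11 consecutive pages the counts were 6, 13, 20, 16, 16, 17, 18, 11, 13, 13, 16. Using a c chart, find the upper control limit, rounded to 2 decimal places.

c̄ = (6 + 13 + 20 + 16 + 16 + 17 + 18 + 11 + 13 + 13 + 16) / 11 = 159 / 11 = 14.4545
UCL = c̄ + 3√c̄ = 14.4545 + 3 × √14.4545 = 14.4545 + 3 × 3.8019 = 25.8603

25.86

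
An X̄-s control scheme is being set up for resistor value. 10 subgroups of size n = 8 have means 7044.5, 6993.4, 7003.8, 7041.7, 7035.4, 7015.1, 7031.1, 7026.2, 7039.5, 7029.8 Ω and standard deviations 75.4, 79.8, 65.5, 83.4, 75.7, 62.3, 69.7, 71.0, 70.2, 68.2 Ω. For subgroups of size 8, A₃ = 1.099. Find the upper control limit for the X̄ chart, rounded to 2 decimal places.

7105.31

X̄̄ = (7044.5 + 6993.4 + 7003.8 + 7041.7 + 7035.4 + 7015.1 + 7031.1 + 7026.2 + 7039.5 + 7029.8) / 10 = 7026.0500
s̄ = (75.4 + 79.8 + 65.5 + 83.4 + 75.7 + 62.3 + 69.7 + 71.0 + 70.2 + 68.2) / 10 = 72.1200
UCL = X̄̄ + A₃·s̄ = 7026.0500 + 1.099 × 72.1200 = 7105.3099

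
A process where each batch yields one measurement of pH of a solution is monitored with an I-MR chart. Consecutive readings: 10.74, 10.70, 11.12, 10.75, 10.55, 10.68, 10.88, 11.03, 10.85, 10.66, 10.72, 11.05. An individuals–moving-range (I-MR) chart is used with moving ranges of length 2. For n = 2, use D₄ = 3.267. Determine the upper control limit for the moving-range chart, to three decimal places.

0.674

Moving ranges: 0.04, 0.42, 0.37, 0.20, 0.13, 0.20, 0.15, 0.18, 0.19, 0.06, 0.33; M̄R̄ = 2.2700 / 11 = 0.2064
UCL_MR = D₄·M̄R̄ = 3.267 × 0.2064 = 0.6742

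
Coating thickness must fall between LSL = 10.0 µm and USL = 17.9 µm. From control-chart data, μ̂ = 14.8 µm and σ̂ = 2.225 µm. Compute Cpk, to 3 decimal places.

0.464

Cpu = (USL − μ̂) / (3σ̂) = (17.9 − 14.8) / (3 × 2.225) = 0.4644; Cpl = (μ̂ − LSL) / (3σ̂) = (14.8 − 10.0) / (3 × 2.225) = 0.7191; Cpk = min(Cpu, Cpl) = 0.4644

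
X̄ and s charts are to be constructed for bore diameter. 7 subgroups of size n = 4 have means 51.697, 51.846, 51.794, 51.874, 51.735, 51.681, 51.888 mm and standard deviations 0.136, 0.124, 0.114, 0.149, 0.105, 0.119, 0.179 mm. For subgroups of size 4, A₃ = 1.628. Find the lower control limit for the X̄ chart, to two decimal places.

X̄̄ = (51.697 + 51.846 + 51.794 + 51.874 + 51.735 + 51.681 + 51.888) / 7 = 51.7879
s̄ = (0.136 + 0.124 + 0.114 + 0.149 + 0.105 + 0.119 + 0.179) / 7 = 0.1323
LCL = X̄̄ − A₃·s̄ = 51.7879 − 1.628 × 0.1323 = 51.5725

51.57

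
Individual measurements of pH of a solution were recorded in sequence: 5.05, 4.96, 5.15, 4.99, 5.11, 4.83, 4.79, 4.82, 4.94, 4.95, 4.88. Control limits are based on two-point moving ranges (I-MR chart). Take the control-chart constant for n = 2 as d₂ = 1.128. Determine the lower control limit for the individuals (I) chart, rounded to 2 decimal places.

X̄ = (5.05 + 4.96 + 5.15 + 4.99 + 5.11 + 4.83 + 4.79 + 4.82 + 4.94 + 4.95 + 4.88) / 11 = 4.9518
Moving ranges: 0.09, 0.19, 0.16, 0.12, 0.28, 0.04, 0.03, 0.12, 0.01, 0.07; M̄R̄ = 1.1100 / 10 = 0.1110
LCL = X̄ − 3·M̄R̄/d₂ = 4.9518 − 3 × 0.1110 / 1.128 = 4.6566

4.66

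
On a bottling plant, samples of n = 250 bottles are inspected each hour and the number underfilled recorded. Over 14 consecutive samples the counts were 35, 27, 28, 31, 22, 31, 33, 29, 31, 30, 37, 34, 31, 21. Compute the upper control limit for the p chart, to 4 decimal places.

p̄ = Σdᵢ / (k·n) = 420 / (14 × 250) = 0.12000
UCL = p̄ + 3·√(p̄(1−p̄)/n) = 0.12000 + 3 × √(0.12000×0.88000/250) = 0.12000 + 3 × 0.02055 = 0.18166

0.1817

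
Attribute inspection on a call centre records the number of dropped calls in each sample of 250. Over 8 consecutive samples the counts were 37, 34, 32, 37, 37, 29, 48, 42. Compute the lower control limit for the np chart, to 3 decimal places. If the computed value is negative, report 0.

p̄ = Σdᵢ / (k·n) = 296 / (8 × 250) = 0.14800
LCL = np̄ − 3·√(np̄(1−p̄)) = 37.0000 − 3 × 5.6146 = 20.1561

20.156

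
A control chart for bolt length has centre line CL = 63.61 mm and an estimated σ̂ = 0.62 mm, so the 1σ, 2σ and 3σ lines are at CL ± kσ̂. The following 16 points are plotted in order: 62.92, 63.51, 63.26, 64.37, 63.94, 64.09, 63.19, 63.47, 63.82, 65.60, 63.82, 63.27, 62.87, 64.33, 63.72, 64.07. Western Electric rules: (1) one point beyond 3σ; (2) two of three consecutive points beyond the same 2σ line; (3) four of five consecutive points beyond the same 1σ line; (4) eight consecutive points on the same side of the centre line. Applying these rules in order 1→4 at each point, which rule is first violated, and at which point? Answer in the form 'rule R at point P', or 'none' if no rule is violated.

Zone of each point (C = within 1σ̂, B = 1σ̂–2σ̂, A = 2σ̂–3σ̂, * = beyond 3σ̂; sign = side of CL): 1:-B, 2:-C, 3:-C, 4:+B, 5:+C, 6:+C, 7:-C, 8:-C, 9:+C, 10:+*, 11:+C, 12:-C, 13:-B, 14:+B, 15:+C, 16:+C
Rule 1 (one point beyond the 3σ limits) is satisfied at point 10.

rule 1 at point 10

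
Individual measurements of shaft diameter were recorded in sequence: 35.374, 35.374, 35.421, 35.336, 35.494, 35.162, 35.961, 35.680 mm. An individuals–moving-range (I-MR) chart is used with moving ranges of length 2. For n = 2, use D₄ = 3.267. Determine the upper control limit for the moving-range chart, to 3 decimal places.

Moving ranges: 0.000, 0.047, 0.085, 0.158, 0.332, 0.799, 0.281; M̄R̄ = 1.7020 / 7 = 0.2431
UCL_MR = D₄·M̄R̄ = 3.267 × 0.2431 = 0.7943

0.794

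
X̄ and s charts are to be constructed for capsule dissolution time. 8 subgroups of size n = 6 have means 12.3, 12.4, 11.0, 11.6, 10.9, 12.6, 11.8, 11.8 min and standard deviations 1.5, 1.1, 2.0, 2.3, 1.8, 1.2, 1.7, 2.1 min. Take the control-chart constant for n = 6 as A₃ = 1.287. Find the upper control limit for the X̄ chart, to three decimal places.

X̄̄ = (12.3 + 12.4 + 11.0 + 11.6 + 10.9 + 12.6 + 11.8 + 11.8) / 8 = 11.8000
s̄ = (1.5 + 1.1 + 2.0 + 2.3 + 1.8 + 1.2 + 1.7 + 2.1) / 8 = 1.7125
UCL = X̄̄ + A₃·s̄ = 11.8000 + 1.287 × 1.7125 = 14.0040

14.004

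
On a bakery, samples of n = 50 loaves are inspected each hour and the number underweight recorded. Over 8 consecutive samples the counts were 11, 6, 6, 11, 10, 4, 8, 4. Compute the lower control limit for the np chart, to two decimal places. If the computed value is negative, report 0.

0.00

p̄ = Σdᵢ / (k·n) = 60 / (8 × 50) = 0.15000
LCL = np̄ − 3·√(np̄(1−p̄)) = 7.5000 − 3 × 2.5249 = -0.0746 → 0 (negative, so LCL = 0)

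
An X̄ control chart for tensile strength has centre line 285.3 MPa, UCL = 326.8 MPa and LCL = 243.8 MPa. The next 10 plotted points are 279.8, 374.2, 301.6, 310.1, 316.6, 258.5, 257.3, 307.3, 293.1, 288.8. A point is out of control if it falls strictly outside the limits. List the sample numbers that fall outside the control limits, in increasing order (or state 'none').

2

Compare each point to [243.8, 326.8]: sample 2 = 374.2 > UCL.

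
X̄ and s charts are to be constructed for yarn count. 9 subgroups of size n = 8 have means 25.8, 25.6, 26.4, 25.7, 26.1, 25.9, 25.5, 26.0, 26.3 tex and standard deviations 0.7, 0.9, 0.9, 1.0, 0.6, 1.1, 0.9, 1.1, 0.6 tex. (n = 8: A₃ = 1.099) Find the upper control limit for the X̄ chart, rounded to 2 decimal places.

X̄̄ = (25.8 + 25.6 + 26.4 + 25.7 + 26.1 + 25.9 + 25.5 + 26.0 + 26.3) / 9 = 25.9222
s̄ = (0.7 + 0.9 + 0.9 + 1.0 + 0.6 + 1.1 + 0.9 + 1.1 + 0.6) / 9 = 0.8667
UCL = X̄̄ + A₃·s̄ = 25.9222 + 1.099 × 0.8667 = 26.8747

26.87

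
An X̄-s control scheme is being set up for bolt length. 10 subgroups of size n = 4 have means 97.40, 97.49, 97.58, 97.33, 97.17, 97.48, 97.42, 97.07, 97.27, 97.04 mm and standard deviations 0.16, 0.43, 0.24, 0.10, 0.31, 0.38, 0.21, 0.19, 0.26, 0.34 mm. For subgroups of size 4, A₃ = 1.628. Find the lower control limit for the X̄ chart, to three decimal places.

96.898

X̄̄ = (97.40 + 97.49 + 97.58 + 97.33 + 97.17 + 97.48 + 97.42 + 97.07 + 97.27 + 97.04) / 10 = 97.3250
s̄ = (0.16 + 0.43 + 0.24 + 0.10 + 0.31 + 0.38 + 0.21 + 0.19 + 0.26 + 0.34) / 10 = 0.2620
LCL = X̄̄ − A₃·s̄ = 97.3250 − 1.628 × 0.2620 = 96.8985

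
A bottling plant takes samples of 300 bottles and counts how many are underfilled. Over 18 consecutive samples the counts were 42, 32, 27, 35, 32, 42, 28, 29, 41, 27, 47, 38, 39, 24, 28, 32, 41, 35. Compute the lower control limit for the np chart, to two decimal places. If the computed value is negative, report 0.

17.84

p̄ = Σdᵢ / (k·n) = 619 / (18 × 300) = 0.11463
LCL = np̄ − 3·√(np̄(1−p̄)) = 34.3889 − 3 × 5.5179 = 17.8353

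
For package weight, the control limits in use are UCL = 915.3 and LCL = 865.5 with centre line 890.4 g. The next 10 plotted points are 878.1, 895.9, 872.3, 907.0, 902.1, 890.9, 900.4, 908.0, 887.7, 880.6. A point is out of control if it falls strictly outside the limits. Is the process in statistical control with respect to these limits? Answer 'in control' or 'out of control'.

in control

All 10 points lie within [865.5, 915.3].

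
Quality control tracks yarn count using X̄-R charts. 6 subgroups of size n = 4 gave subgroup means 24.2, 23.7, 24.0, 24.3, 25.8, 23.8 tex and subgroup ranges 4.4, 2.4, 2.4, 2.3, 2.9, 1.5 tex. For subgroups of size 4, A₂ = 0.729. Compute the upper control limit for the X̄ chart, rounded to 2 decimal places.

X̄̄ = (24.2 + 23.7 + 24.0 + 24.3 + 25.8 + 23.8) / 6 = 145.8000 / 6 = 24.3000
R̄ = (4.4 + 2.4 + 2.4 + 2.3 + 2.9 + 1.5) / 6 = 15.9000 / 6 = 2.6500
UCL = X̄̄ + A₂·R̄ = 24.3000 + 0.729 × 2.6500 = 26.2319

26.23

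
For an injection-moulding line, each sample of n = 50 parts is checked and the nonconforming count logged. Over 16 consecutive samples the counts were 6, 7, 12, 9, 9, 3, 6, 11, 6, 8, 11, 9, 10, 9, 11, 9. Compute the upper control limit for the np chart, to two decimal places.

p̄ = Σdᵢ / (k·n) = 136 / (16 × 50) = 0.17000
UCL = np̄ + 3·√(np̄(1−p̄)) = 8.5000 + 3 × √(8.5000×0.83000) = 8.5000 + 3 × 2.6561 = 16.4684

16.47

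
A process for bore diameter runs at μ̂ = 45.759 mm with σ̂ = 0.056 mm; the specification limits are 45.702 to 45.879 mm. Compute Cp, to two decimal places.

Cp = (USL − LSL) / (6σ̂) = (45.879 − 45.702) / (6 × 0.056) = 0.1770 / 0.3360 = 0.5268

0.53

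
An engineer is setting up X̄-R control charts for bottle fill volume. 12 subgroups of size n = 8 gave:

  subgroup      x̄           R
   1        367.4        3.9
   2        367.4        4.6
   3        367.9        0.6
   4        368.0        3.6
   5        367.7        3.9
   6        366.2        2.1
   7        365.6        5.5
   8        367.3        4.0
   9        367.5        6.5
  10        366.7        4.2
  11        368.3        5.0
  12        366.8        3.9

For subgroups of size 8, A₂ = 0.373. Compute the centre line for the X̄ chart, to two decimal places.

367.23

X̄̄ = (367.4 + 367.4 + 367.9 + 368.0 + 367.7 + 366.2 + 365.6 + 367.3 + 367.5 + 366.7 + 368.3 + 366.8) / 12 = 4406.8000 / 12 = 367.2333
CL = X̄̄ = 367.2333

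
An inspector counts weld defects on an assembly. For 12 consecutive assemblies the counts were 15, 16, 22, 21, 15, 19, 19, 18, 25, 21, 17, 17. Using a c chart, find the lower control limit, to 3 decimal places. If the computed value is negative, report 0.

5.760

c̄ = (15 + 16 + 22 + 21 + 15 + 19 + 19 + 18 + 25 + 21 + 17 + 17) / 12 = 225 / 12 = 18.7500
LCL = c̄ − 3√c̄ = 18.7500 − 3 × 4.3301 = 5.7596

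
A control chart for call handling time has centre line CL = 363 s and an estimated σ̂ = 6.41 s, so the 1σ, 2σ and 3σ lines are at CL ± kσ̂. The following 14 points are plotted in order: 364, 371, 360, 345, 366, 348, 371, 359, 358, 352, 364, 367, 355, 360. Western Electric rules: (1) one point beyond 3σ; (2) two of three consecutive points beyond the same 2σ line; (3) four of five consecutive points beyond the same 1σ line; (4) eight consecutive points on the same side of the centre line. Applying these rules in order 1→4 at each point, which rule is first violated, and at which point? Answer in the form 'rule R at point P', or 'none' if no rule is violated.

Zone of each point (C = within 1σ̂, B = 1σ̂–2σ̂, A = 2σ̂–3σ̂, * = beyond 3σ̂; sign = side of CL): 1:+C, 2:+B, 3:-C, 4:-A, 5:+C, 6:-A, 7:+B, 8:-C, 9:-C, 10:-B, 11:+C, 12:+C, 13:-B, 14:-C
Rule 2 (two of three consecutive points beyond the same 2σ limit) is satisfied at point 6.

rule 2 at point 6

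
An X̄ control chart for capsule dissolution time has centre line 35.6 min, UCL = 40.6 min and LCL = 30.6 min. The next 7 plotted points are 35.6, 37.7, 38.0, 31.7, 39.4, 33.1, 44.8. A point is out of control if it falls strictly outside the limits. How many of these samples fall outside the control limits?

Compare each point to [30.6, 40.6]: sample 7 = 44.8 > UCL.

1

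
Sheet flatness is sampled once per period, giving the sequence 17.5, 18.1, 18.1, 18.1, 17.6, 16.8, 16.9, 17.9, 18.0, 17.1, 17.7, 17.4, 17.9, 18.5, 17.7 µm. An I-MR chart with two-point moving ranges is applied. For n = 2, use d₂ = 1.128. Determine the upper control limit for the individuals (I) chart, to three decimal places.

X̄ = (17.5 + 18.1 + 18.1 + 18.1 + 17.6 + 16.8 + 16.9 + 17.9 + 18.0 + 17.1 + 17.7 + 17.4 + 17.9 + 18.5 + 17.7) / 15 = 17.6867
Moving ranges: 0.6, 0.0, 0.0, 0.5, 0.8, 0.1, 1.0, 0.1, 0.9, 0.6, 0.3, 0.5, 0.6, 0.8; M̄R̄ = 6.8000 / 14 = 0.4857
UCL = X̄ + 3·M̄R̄/d₂ = 17.6867 + 3 × 0.4857 / 1.128 = 18.9785

18.978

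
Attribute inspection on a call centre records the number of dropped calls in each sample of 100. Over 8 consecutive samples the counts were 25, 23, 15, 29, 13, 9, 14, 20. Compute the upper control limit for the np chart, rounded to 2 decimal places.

p̄ = Σdᵢ / (k·n) = 148 / (8 × 100) = 0.18500
UCL = np̄ + 3·√(np̄(1−p̄)) = 18.5000 + 3 × √(18.5000×0.81500) = 18.5000 + 3 × 3.8830 = 30.1489

30.15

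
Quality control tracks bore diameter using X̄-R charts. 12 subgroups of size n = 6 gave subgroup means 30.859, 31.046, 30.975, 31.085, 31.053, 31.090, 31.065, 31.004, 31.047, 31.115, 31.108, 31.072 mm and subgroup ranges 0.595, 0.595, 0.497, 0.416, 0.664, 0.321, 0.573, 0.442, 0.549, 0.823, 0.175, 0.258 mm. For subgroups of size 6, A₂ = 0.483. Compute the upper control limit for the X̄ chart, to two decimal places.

31.28

X̄̄ = (30.859 + 31.046 + 30.975 + 31.085 + 31.053 + 31.090 + 31.065 + 31.004 + 31.047 + 31.115 + 31.108 + 31.072) / 12 = 372.5190 / 12 = 31.0433
R̄ = (0.595 + 0.595 + 0.497 + 0.416 + 0.664 + 0.321 + 0.573 + 0.442 + 0.549 + 0.823 + 0.175 + 0.258) / 12 = 5.9080 / 12 = 0.4923
UCL = X̄̄ + A₂·R̄ = 31.0433 + 0.483 × 0.4923 = 31.2810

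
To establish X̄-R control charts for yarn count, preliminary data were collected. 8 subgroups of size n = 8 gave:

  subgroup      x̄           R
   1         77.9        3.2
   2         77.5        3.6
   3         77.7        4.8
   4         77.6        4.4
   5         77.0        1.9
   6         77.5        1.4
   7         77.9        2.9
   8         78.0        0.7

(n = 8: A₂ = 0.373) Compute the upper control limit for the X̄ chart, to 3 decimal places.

X̄̄ = (77.9 + 77.5 + 77.7 + 77.6 + 77.0 + 77.5 + 77.9 + 78.0) / 8 = 621.1000 / 8 = 77.6375
R̄ = (3.2 + 3.6 + 4.8 + 4.4 + 1.9 + 1.4 + 2.9 + 0.7) / 8 = 22.9000 / 8 = 2.8625
UCL = X̄̄ + A₂·R̄ = 77.6375 + 0.373 × 2.8625 = 78.7052

78.705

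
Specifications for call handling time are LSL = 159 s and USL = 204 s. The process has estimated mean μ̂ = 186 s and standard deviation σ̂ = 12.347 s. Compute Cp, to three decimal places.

Cp = (USL − LSL) / (6σ̂) = (204 − 159) / (6 × 12.347) = 45.0000 / 74.0820 = 0.6074

0.607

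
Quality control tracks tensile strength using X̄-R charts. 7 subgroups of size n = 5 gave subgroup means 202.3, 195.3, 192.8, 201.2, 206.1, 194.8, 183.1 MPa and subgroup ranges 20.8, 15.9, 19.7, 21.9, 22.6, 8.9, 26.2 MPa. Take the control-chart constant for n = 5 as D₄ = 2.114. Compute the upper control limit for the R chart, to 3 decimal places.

41.072

R̄ = (20.8 + 15.9 + 19.7 + 21.9 + 22.6 + 8.9 + 26.2) / 7 = 136.0000 / 7 = 19.4286
UCL_R = D₄·R̄ = 2.114 × 19.4286 = 41.0720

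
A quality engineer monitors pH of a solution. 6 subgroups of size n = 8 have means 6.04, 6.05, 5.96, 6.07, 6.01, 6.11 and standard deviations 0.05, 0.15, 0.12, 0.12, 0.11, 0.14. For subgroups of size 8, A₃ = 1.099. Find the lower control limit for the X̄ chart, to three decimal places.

5.914

X̄̄ = (6.04 + 6.05 + 5.96 + 6.07 + 6.01 + 6.11) / 6 = 6.0400
s̄ = (0.05 + 0.15 + 0.12 + 0.12 + 0.11 + 0.14) / 6 = 0.1150
LCL = X̄̄ − A₃·s̄ = 6.0400 − 1.099 × 0.1150 = 5.9136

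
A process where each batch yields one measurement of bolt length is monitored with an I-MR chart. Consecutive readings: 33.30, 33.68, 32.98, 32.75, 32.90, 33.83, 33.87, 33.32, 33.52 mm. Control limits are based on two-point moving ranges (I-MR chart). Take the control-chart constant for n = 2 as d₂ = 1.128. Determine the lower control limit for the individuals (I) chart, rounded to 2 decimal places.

32.29

X̄ = (33.30 + 33.68 + 32.98 + 32.75 + 32.90 + 33.83 + 33.87 + 33.32 + 33.52) / 9 = 33.3500
Moving ranges: 0.38, 0.70, 0.23, 0.15, 0.93, 0.04, 0.55, 0.20; M̄R̄ = 3.1800 / 8 = 0.3975
LCL = X̄ − 3·M̄R̄/d₂ = 33.3500 − 3 × 0.3975 / 1.128 = 32.2928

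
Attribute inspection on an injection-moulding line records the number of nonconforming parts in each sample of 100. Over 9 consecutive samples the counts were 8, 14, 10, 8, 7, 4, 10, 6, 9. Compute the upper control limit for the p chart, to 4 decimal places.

p̄ = Σdᵢ / (k·n) = 76 / (9 × 100) = 0.08444
UCL = p̄ + 3·√(p̄(1−p̄)/n) = 0.08444 + 3 × √(0.08444×0.91556/100) = 0.08444 + 3 × 0.02781 = 0.16786

0.1679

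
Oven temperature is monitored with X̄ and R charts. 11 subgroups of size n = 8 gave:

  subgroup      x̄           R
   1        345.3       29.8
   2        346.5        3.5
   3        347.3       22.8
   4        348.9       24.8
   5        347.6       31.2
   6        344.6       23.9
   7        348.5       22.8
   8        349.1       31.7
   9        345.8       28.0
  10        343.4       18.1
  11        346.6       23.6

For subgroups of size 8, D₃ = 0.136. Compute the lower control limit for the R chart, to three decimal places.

3.217

R̄ = (29.8 + 3.5 + 22.8 + 24.8 + 31.2 + 23.9 + 22.8 + 31.7 + 28.0 + 18.1 + 23.6) / 11 = 260.2000 / 11 = 23.6545
LCL_R = D₃·R̄ = 0.136 × 23.6545 = 3.2170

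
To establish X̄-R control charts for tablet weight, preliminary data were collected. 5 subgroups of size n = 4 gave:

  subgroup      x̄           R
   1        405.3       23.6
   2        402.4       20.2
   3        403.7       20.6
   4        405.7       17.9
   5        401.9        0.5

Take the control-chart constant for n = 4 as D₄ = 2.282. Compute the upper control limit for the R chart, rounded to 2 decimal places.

37.79

R̄ = (23.6 + 20.2 + 20.6 + 17.9 + 0.5) / 5 = 82.8000 / 5 = 16.5600
UCL_R = D₄·R̄ = 2.282 × 16.5600 = 37.7899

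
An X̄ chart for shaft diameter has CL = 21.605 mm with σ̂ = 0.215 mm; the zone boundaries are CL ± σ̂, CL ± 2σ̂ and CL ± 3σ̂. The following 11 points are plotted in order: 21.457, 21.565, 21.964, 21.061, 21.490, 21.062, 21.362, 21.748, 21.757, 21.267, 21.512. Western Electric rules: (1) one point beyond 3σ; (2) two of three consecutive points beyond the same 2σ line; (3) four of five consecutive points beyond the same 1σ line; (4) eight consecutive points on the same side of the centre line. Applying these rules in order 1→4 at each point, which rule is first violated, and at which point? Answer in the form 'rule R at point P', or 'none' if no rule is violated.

Zone of each point (C = within 1σ̂, B = 1σ̂–2σ̂, A = 2σ̂–3σ̂, * = beyond 3σ̂; sign = side of CL): 1:-C, 2:-C, 3:+B, 4:-A, 5:-C, 6:-A, 7:-B, 8:+C, 9:+C, 10:-B, 11:-C
Rule 2 (two of three consecutive points beyond the same 2σ limit) is satisfied at point 6.

rule 2 at point 6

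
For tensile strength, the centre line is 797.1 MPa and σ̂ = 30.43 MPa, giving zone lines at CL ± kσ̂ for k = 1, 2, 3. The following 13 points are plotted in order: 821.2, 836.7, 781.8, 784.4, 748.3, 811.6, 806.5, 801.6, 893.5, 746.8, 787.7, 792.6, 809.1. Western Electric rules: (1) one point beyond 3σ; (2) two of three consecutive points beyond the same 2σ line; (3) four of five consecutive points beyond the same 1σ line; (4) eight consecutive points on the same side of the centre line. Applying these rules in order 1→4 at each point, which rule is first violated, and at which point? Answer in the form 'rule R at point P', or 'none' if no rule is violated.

Zone of each point (C = within 1σ̂, B = 1σ̂–2σ̂, A = 2σ̂–3σ̂, * = beyond 3σ̂; sign = side of CL): 1:+C, 2:+B, 3:-C, 4:-C, 5:-B, 6:+C, 7:+C, 8:+C, 9:+*, 10:-B, 11:-C, 12:-C, 13:+C
Rule 1 (one point beyond the 3σ limits) is satisfied at point 9.

rule 1 at point 9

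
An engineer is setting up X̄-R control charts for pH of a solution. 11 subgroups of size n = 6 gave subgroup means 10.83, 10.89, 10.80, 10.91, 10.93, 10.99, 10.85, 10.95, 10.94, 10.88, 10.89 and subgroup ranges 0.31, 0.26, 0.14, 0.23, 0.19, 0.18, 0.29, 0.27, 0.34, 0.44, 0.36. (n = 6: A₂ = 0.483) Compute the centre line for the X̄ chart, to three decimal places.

X̄̄ = (10.83 + 10.89 + 10.80 + 10.91 + 10.93 + 10.99 + 10.85 + 10.95 + 10.94 + 10.88 + 10.89) / 11 = 119.8600 / 11 = 10.8964
CL = X̄̄ = 10.8964

10.896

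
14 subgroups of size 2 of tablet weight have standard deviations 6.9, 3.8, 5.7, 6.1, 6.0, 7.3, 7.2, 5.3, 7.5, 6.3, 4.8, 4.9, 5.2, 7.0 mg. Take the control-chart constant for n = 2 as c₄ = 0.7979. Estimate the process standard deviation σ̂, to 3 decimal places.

7.520

s̄ = (6.9 + 3.8 + 5.7 + 6.1 + 6.0 + 7.3 + 7.2 + 5.3 + 7.5 + 6.3 + 4.8 + 4.9 + 5.2 + 7.0) / 14 = 6.0000
σ̂ = s̄ / c₄ = 6.0000 / 0.7979 = 7.5197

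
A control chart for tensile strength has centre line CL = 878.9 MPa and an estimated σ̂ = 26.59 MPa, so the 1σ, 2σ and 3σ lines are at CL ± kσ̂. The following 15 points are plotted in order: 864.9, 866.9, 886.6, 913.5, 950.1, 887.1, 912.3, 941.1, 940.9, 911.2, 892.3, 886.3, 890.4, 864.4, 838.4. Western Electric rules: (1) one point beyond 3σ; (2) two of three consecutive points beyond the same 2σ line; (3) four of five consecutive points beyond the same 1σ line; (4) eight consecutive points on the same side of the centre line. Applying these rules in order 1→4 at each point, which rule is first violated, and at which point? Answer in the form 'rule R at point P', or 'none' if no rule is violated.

Zone of each point (C = within 1σ̂, B = 1σ̂–2σ̂, A = 2σ̂–3σ̂, * = beyond 3σ̂; sign = side of CL): 1:-C, 2:-C, 3:+C, 4:+B, 5:+A, 6:+C, 7:+B, 8:+A, 9:+A, 10:+B, 11:+C, 12:+C, 13:+C, 14:-C, 15:-B
Rule 3 (four of five consecutive points beyond the same 1σ limit) is satisfied at point 8.

rule 3 at point 8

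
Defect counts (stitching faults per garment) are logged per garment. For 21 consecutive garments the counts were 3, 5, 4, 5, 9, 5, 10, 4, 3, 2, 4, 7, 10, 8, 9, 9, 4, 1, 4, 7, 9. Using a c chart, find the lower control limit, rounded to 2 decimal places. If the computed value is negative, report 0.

0.00

c̄ = (3 + 5 + 4 + 5 + 9 + 5 + 10 + 4 + 3 + 2 + 4 + 7 + 10 + 8 + 9 + 9 + 4 + 1 + 4 + 7 + 9) / 21 = 122 / 21 = 5.8095
LCL = c̄ − 3√c̄ = 5.8095 − 3 × 2.4103 = -1.4214 → 0 (cannot be negative)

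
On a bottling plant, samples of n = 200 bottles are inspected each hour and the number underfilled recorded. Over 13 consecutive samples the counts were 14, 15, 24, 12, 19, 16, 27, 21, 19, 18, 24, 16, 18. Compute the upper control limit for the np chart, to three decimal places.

31.042

p̄ = Σdᵢ / (k·n) = 243 / (13 × 200) = 0.09346
UCL = np̄ + 3·√(np̄(1−p̄)) = 18.6923 + 3 × √(18.6923×0.90654) = 18.6923 + 3 × 4.1165 = 31.0417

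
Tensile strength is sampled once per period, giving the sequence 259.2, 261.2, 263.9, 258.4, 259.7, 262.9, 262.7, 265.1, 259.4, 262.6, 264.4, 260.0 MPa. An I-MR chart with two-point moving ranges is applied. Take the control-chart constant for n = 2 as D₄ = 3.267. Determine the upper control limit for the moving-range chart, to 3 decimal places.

9.623

Moving ranges: 2.0, 2.7, 5.5, 1.3, 3.2, 0.2, 2.4, 5.7, 3.2, 1.8, 4.4; M̄R̄ = 32.4000 / 11 = 2.9455
UCL_MR = D₄·M̄R̄ = 3.267 × 2.9455 = 9.6228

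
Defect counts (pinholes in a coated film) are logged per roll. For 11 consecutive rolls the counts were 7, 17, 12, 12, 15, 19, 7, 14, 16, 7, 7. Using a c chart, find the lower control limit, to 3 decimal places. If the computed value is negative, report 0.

c̄ = (7 + 17 + 12 + 12 + 15 + 19 + 7 + 14 + 16 + 7 + 7) / 11 = 133 / 11 = 12.0909
LCL = c̄ − 3√c̄ = 12.0909 − 3 × 3.4772 = 1.6593

1.659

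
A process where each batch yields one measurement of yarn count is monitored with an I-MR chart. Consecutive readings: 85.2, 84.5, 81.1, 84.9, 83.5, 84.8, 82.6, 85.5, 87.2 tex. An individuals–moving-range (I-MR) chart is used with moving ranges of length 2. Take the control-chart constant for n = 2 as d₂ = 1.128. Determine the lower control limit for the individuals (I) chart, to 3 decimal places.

78.582

X̄ = (85.2 + 84.5 + 81.1 + 84.9 + 83.5 + 84.8 + 82.6 + 85.5 + 87.2) / 9 = 84.3667
Moving ranges: 0.7, 3.4, 3.8, 1.4, 1.3, 2.2, 2.9, 1.7; M̄R̄ = 17.4000 / 8 = 2.1750
LCL = X̄ − 3·M̄R̄/d₂ = 84.3667 − 3 × 2.1750 / 1.128 = 78.5821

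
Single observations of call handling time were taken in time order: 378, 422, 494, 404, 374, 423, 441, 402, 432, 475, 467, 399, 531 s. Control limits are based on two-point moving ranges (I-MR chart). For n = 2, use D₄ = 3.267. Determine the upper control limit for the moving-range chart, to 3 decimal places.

Moving ranges: 44, 72, 90, 30, 49, 18, 39, 30, 43, 8, 68, 132; M̄R̄ = 623.0000 / 12 = 51.9167
UCL_MR = D₄·M̄R̄ = 3.267 × 51.9167 = 169.6118

169.612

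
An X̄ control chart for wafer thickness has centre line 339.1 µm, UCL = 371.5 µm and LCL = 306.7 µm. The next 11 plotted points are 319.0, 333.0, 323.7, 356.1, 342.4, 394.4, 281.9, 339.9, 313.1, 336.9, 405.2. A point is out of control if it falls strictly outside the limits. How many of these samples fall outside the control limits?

3

Compare each point to [306.7, 371.5]: sample 6 = 394.4 > UCL; sample 7 = 281.9 < LCL; sample 11 = 405.2 > UCL.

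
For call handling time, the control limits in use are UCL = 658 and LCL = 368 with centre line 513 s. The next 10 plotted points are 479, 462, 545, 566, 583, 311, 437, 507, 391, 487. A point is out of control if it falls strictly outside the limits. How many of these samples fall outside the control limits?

1

Compare each point to [368, 658]: sample 6 = 311 < LCL.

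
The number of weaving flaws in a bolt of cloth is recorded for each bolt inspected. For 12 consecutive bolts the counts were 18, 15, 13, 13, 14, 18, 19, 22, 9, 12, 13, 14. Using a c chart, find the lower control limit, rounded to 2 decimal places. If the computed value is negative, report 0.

3.38

c̄ = (18 + 15 + 13 + 13 + 14 + 18 + 19 + 22 + 9 + 12 + 13 + 14) / 12 = 180 / 12 = 15.0000
LCL = c̄ − 3√c̄ = 15.0000 − 3 × 3.8730 = 3.3810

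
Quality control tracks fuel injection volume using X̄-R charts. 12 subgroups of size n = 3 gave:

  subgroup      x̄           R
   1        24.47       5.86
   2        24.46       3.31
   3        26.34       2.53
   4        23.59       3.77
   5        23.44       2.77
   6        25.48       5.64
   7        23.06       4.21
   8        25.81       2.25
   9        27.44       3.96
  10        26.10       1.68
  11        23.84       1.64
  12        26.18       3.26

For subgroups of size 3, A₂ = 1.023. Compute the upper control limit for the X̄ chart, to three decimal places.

X̄̄ = (24.47 + 24.46 + 26.34 + 23.59 + 23.44 + 25.48 + 23.06 + 25.81 + 27.44 + 26.10 + 23.84 + 26.18) / 12 = 300.2100 / 12 = 25.0175
R̄ = (5.86 + 3.31 + 2.53 + 3.77 + 2.77 + 5.64 + 4.21 + 2.25 + 3.96 + 1.68 + 1.64 + 3.26) / 12 = 40.8800 / 12 = 3.4067
UCL = X̄̄ + A₂·R̄ = 25.0175 + 1.023 × 3.4067 = 28.5025

28.503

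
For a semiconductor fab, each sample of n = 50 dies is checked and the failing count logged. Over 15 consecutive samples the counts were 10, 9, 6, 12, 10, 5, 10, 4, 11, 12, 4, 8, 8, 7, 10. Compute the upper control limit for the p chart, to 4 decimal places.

p̄ = Σdᵢ / (k·n) = 126 / (15 × 50) = 0.16800
UCL = p̄ + 3·√(p̄(1−p̄)/n) = 0.16800 + 3 × √(0.16800×0.83200/50) = 0.16800 + 3 × 0.05287 = 0.32662

0.3266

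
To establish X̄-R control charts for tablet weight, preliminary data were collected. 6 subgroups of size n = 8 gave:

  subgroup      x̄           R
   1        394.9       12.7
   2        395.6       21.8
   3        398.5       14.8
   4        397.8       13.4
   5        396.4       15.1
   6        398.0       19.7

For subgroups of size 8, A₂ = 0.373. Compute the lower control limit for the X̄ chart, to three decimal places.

X̄̄ = (394.9 + 395.6 + 398.5 + 397.8 + 396.4 + 398.0) / 6 = 2381.2000 / 6 = 396.8667
R̄ = (12.7 + 21.8 + 14.8 + 13.4 + 15.1 + 19.7) / 6 = 97.5000 / 6 = 16.2500
LCL = X̄̄ − A₂·R̄ = 396.8667 − 0.373 × 16.2500 = 390.8054

390.805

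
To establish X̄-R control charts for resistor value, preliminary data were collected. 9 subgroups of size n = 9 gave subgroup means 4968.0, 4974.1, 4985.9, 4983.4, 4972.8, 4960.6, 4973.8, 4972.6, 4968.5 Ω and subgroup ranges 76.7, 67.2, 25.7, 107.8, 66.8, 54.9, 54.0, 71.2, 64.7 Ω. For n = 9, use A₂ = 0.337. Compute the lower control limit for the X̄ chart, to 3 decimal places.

4951.245

X̄̄ = (4968.0 + 4974.1 + 4985.9 + 4983.4 + 4972.8 + 4960.6 + 4973.8 + 4972.6 + 4968.5) / 9 = 44759.7000 / 9 = 4973.3000
R̄ = (76.7 + 67.2 + 25.7 + 107.8 + 66.8 + 54.9 + 54.0 + 71.2 + 64.7) / 9 = 589.0000 / 9 = 65.4444
LCL = X̄̄ − A₂·R̄ = 4973.3000 − 0.337 × 65.4444 = 4951.2452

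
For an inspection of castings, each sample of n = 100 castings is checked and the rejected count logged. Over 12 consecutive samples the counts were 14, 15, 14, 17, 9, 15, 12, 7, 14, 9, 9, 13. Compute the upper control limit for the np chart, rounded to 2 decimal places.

p̄ = Σdᵢ / (k·n) = 148 / (12 × 100) = 0.12333
UCL = np̄ + 3·√(np̄(1−p̄)) = 12.3333 + 3 × √(12.3333×0.87667) = 12.3333 + 3 × 3.2882 = 22.1979

22.20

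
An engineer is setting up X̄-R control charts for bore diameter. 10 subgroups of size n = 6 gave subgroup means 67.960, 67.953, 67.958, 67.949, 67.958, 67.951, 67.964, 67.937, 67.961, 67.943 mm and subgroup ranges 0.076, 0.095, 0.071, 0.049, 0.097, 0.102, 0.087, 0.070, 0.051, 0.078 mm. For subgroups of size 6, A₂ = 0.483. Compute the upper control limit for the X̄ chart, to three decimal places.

X̄̄ = (67.960 + 67.953 + 67.958 + 67.949 + 67.958 + 67.951 + 67.964 + 67.937 + 67.961 + 67.943) / 10 = 679.5340 / 10 = 67.9534
R̄ = (0.076 + 0.095 + 0.071 + 0.049 + 0.097 + 0.102 + 0.087 + 0.070 + 0.051 + 0.078) / 10 = 0.7760 / 10 = 0.0776
UCL = X̄̄ + A₂·R̄ = 67.9534 + 0.483 × 0.0776 = 67.9909

67.991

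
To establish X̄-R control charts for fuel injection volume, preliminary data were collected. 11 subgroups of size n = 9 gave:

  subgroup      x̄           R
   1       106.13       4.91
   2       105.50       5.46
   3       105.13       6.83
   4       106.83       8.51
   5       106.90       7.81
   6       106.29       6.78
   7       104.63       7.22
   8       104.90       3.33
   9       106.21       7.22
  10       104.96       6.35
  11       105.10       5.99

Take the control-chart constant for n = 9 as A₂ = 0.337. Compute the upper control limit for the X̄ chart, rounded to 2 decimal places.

107.85

X̄̄ = (106.13 + 105.50 + 105.13 + 106.83 + 106.90 + 106.29 + 104.63 + 104.90 + 106.21 + 104.96 + 105.10) / 11 = 1162.5800 / 11 = 105.6891
R̄ = (4.91 + 5.46 + 6.83 + 8.51 + 7.81 + 6.78 + 7.22 + 3.33 + 7.22 + 6.35 + 5.99) / 11 = 70.4100 / 11 = 6.4009
UCL = X̄̄ + A₂·R̄ = 105.6891 + 0.337 × 6.4009 = 107.8462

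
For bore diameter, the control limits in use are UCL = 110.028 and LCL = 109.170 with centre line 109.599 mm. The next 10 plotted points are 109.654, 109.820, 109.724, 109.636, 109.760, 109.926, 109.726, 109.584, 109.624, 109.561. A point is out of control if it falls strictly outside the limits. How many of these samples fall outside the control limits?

0

All 10 points lie within [109.170, 110.028].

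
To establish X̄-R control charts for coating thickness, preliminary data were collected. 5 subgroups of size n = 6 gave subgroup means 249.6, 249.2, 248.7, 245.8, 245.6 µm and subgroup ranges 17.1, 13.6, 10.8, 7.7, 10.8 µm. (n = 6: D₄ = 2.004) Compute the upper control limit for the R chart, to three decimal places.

24.048

R̄ = (17.1 + 13.6 + 10.8 + 7.7 + 10.8) / 5 = 60.0000 / 5 = 12.0000
UCL_R = D₄·R̄ = 2.004 × 12.0000 = 24.0480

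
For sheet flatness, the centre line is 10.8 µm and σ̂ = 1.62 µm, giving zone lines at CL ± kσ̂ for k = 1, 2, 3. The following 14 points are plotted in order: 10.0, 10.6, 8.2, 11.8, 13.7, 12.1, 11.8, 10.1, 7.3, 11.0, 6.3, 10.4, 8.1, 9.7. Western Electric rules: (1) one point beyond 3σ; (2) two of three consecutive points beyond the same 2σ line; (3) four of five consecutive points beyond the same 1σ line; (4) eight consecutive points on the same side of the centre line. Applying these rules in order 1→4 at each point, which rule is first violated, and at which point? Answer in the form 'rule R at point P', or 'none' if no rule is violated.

Zone of each point (C = within 1σ̂, B = 1σ̂–2σ̂, A = 2σ̂–3σ̂, * = beyond 3σ̂; sign = side of CL): 1:-C, 2:-C, 3:-B, 4:+C, 5:+B, 6:+C, 7:+C, 8:-C, 9:-A, 10:+C, 11:-A, 12:-C, 13:-B, 14:-C
Rule 2 (two of three consecutive points beyond the same 2σ limit) is satisfied at point 11.

rule 2 at point 11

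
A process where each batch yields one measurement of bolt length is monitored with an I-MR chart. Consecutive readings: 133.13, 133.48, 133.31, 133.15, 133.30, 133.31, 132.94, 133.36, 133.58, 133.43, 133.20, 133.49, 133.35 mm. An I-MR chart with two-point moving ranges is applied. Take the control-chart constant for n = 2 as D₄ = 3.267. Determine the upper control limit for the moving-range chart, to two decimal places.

Moving ranges: 0.35, 0.17, 0.16, 0.15, 0.01, 0.37, 0.42, 0.22, 0.15, 0.23, 0.29, 0.14; M̄R̄ = 2.6600 / 12 = 0.2217
UCL_MR = D₄·M̄R̄ = 3.267 × 0.2217 = 0.7242

0.72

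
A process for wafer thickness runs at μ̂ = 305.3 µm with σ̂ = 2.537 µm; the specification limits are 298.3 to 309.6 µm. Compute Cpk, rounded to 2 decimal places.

Cpu = (USL − μ̂) / (3σ̂) = (309.6 − 305.3) / (3 × 2.537) = 0.5650; Cpl = (μ̂ − LSL) / (3σ̂) = (305.3 − 298.3) / (3 × 2.537) = 0.9197; Cpk = min(Cpu, Cpl) = 0.5650

0.56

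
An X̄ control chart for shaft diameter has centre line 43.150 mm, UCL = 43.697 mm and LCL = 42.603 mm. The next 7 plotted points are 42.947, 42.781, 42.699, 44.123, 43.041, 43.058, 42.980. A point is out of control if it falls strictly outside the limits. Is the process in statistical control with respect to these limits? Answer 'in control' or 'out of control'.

Compare each point to [42.603, 43.697]: sample 4 = 44.123 > UCL.

out of control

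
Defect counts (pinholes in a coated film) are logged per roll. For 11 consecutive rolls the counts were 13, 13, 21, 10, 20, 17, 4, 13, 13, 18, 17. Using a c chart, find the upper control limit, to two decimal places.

25.86

c̄ = (13 + 13 + 21 + 10 + 20 + 17 + 4 + 13 + 13 + 18 + 17) / 11 = 159 / 11 = 14.4545
UCL = c̄ + 3√c̄ = 14.4545 + 3 × √14.4545 = 14.4545 + 3 × 3.8019 = 25.8603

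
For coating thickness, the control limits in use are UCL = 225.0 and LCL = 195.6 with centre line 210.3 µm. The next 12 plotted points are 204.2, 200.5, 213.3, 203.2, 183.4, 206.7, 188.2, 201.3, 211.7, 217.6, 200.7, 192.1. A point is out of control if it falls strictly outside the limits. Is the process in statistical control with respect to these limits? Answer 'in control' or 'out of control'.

out of control

Compare each point to [195.6, 225.0]: sample 5 = 183.4 < LCL; sample 7 = 188.2 < LCL; sample 12 = 192.1 < LCL.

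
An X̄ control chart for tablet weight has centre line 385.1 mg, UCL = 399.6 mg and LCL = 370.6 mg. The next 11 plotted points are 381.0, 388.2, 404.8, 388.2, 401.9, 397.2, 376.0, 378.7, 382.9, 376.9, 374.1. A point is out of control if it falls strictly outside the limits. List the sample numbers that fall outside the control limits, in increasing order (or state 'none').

Compare each point to [370.6, 399.6]: sample 3 = 404.8 > UCL; sample 5 = 401.9 > UCL.

3, 5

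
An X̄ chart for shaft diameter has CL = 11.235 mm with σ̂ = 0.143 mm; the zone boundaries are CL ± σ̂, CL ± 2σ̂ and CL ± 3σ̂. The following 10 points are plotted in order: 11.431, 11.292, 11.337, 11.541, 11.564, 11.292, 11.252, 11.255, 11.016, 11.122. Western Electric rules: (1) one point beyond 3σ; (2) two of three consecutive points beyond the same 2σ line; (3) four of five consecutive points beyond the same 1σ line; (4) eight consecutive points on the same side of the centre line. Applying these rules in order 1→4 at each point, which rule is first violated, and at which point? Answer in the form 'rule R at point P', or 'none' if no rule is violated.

Zone of each point (C = within 1σ̂, B = 1σ̂–2σ̂, A = 2σ̂–3σ̂, * = beyond 3σ̂; sign = side of CL): 1:+B, 2:+C, 3:+C, 4:+A, 5:+A, 6:+C, 7:+C, 8:+C, 9:-B, 10:-C
Rule 2 (two of three consecutive points beyond the same 2σ limit) is satisfied at point 5.

rule 2 at point 5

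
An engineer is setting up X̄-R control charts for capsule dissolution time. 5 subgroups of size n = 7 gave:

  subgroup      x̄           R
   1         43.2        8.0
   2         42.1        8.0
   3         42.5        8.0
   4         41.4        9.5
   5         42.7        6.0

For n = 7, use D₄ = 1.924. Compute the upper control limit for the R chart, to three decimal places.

R̄ = (8.0 + 8.0 + 8.0 + 9.5 + 6.0) / 5 = 39.5000 / 5 = 7.9000
UCL_R = D₄·R̄ = 1.924 × 7.9000 = 15.1996

15.200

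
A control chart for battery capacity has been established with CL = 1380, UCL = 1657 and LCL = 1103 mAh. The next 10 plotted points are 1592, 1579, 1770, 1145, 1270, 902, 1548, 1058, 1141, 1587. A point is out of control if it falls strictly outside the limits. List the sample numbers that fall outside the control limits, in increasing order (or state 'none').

3, 6, 8

Compare each point to [1103, 1657]: sample 3 = 1770 > UCL; sample 6 = 902 < LCL; sample 8 = 1058 < LCL.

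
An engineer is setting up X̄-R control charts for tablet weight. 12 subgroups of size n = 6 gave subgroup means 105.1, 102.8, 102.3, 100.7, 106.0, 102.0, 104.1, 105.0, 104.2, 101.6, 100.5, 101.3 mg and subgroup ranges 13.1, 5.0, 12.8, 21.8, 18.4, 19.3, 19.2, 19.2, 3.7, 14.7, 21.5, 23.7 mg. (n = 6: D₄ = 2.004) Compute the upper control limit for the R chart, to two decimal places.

R̄ = (13.1 + 5.0 + 12.8 + 21.8 + 18.4 + 19.3 + 19.2 + 19.2 + 3.7 + 14.7 + 21.5 + 23.7) / 12 = 192.4000 / 12 = 16.0333
UCL_R = D₄·R̄ = 2.004 × 16.0333 = 32.1308

32.13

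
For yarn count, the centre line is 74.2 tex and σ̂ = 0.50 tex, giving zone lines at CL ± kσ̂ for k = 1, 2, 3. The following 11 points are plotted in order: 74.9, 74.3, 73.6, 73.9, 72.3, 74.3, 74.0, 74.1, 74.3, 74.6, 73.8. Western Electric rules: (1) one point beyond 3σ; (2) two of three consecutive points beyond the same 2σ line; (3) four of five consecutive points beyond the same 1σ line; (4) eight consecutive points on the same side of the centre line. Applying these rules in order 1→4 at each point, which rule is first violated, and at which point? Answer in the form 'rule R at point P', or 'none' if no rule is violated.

Zone of each point (C = within 1σ̂, B = 1σ̂–2σ̂, A = 2σ̂–3σ̂, * = beyond 3σ̂; sign = side of CL): 1:+B, 2:+C, 3:-B, 4:-C, 5:-*, 6:+C, 7:-C, 8:-C, 9:+C, 10:+C, 11:-C
Rule 1 (one point beyond the 3σ limits) is satisfied at point 5.

rule 1 at point 5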